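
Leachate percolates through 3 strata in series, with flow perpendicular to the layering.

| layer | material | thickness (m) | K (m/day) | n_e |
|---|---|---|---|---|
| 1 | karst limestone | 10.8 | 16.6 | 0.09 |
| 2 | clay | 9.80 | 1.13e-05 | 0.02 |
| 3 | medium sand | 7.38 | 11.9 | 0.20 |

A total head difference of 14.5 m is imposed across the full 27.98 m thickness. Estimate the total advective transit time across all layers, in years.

433

With flow normal to the layers, continuity requires the same specific discharge q through every layer.
Σ(b_i/K_i) = 10.8/16.6 + 9.80/1.13e-05 + 7.38/11.9 = 8.673e+05 d.
q = Δh / Σ(b_i/K_i) = 14.5 / 8.673e+05 = 1.672e-05 m/day.
In each layer the seepage velocity is v_i = q/n_i, so the layer transit time is t_i = b_i·n_i / q:
  layer 1 (karst limestone): t_1 = 10.8 × 0.09 / 1.672e-05 = 58136 d
  layer 2 (clay): t_2 = 9.80 × 0.02 / 1.672e-05 = 11723 d
  layer 3 (medium sand): t_3 = 7.38 × 0.20 / 1.672e-05 = 88281 d
Total t = Σ t_i = 1.581e+05 days = 433.0 years.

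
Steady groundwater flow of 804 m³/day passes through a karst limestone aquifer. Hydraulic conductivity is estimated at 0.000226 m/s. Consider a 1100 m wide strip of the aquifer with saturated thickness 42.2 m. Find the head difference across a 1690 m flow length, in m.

1.50

Convert K: 0.000226 m/s × 86400 = 19.53 m/day.
Cross-sectional area A = 1100 × 42.2 = 46420 m².
From Q = K·A·i, i = Q / (K·A) = 804 / (19.53 × 46420) = 0.0008870.
Head loss Δh = i · L = 0.0008870 × 1690 = 1.499 m.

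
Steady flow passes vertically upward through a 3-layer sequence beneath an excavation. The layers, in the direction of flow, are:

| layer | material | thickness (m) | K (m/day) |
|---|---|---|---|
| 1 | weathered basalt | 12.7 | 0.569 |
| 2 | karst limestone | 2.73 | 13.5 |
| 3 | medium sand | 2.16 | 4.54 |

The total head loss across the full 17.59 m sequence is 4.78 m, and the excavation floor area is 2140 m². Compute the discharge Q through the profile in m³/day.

Flow is perpendicular to layering, so the layers act in series and the equivalent K is the thickness-weighted harmonic mean.
Total thickness L = 12.7 + 2.73 + 2.16 = 17.59 m.
Σ(b_i/K_i) = 12.7/0.569 + 2.73/13.5 + 2.16/4.54 = 23.00 d.
K_eq = L / Σ(b_i/K_i) = 17.59 / 23.00 = 0.7649 m/day.
Q = K_eq · A · (Δh/L) = 0.7649 × 2140 × (4.78/17.59) = 444.8 m³/day.

445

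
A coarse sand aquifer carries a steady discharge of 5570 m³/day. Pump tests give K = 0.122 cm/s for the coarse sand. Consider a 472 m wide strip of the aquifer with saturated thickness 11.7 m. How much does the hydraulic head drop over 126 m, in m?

1.21

Convert K: 0.122 cm/s × 864 = 105.4 m/day.
Cross-sectional area A = 472 × 11.7 = 5522 m².
From Q = K·A·i, i = Q / (K·A) = 5570 / (105.4 × 5522) = 0.009569.
Head loss Δh = i · L = 0.009569 × 126 = 1.206 m.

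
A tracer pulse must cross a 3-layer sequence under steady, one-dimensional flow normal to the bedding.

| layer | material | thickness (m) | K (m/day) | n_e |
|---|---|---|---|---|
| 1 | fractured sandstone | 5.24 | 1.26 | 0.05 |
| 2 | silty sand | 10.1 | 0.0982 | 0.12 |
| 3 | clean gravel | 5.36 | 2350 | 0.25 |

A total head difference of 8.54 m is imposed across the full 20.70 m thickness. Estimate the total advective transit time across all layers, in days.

35.3

With flow normal to the layers, continuity requires the same specific discharge q through every layer.
Σ(b_i/K_i) = 5.24/1.26 + 10.1/0.0982 + 5.36/2350 = 107.0 d.
q = Δh / Σ(b_i/K_i) = 8.54 / 107.0 = 0.07980 m/day.
In each layer the seepage velocity is v_i = q/n_i, so the layer transit time is t_i = b_i·n_i / q:
  layer 1 (fractured sandstone): t_1 = 5.24 × 0.05 / 0.07980 = 3.283 d
  layer 2 (silty sand): t_2 = 10.1 × 0.12 / 0.07980 = 15.19 d
  layer 3 (clean gravel): t_3 = 5.36 × 0.25 / 0.07980 = 16.79 d
Total t = Σ t_i = 35.26 days.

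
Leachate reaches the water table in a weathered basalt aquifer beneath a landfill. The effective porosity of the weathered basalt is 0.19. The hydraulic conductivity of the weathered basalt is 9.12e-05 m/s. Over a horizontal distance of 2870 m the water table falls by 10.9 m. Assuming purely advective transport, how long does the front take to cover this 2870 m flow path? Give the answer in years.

49.9

Convert K: 9.12e-05 m/s × 86400 = 7.880 m/day.
Hydraulic gradient i = Δh / L = 10.9 / 2870 = 0.003798.
Darcy flux q = K · i = 7.880 × 0.003798 = 0.02993 m/day.
Seepage velocity v = q / n_e = 0.02993 / 0.19 = 0.1575 m/day.
Travel time t = L / v = 2870 / 0.1575 = 18221 days = 49.89 years.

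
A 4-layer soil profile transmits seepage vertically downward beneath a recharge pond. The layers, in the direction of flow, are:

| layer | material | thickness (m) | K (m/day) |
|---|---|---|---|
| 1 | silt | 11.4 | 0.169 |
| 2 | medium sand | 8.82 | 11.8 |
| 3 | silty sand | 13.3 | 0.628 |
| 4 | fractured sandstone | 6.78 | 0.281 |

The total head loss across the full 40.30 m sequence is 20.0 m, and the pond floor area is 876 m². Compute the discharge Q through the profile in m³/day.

Flow is perpendicular to layering, so the layers act in series and the equivalent K is the thickness-weighted harmonic mean.
Total thickness L = 11.4 + 8.82 + 13.3 + 6.78 = 40.30 m.
Σ(b_i/K_i) = 11.4/0.169 + 8.82/11.8 + 13.3/0.628 + 6.78/0.281 = 113.5 d.
K_eq = L / Σ(b_i/K_i) = 40.30 / 113.5 = 0.3550 m/day.
Q = K_eq · A · (Δh/L) = 0.3550 × 876 × (20.0/40.30) = 154.3 m³/day.

154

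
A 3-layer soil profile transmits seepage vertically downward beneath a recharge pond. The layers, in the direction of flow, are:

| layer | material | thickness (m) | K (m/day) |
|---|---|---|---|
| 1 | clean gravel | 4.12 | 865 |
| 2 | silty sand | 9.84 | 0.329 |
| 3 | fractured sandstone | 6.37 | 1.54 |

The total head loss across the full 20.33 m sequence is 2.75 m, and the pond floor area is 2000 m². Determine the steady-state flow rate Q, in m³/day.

Flow is perpendicular to layering, so the layers act in series and the equivalent K is the thickness-weighted harmonic mean.
Total thickness L = 4.12 + 9.84 + 6.37 = 20.33 m.
Σ(b_i/K_i) = 4.12/865 + 9.84/0.329 + 6.37/1.54 = 34.05 d.
K_eq = L / Σ(b_i/K_i) = 20.33 / 34.05 = 0.5971 m/day.
Q = K_eq · A · (Δh/L) = 0.5971 × 2000 × (2.75/20.33) = 161.5 m³/day.

162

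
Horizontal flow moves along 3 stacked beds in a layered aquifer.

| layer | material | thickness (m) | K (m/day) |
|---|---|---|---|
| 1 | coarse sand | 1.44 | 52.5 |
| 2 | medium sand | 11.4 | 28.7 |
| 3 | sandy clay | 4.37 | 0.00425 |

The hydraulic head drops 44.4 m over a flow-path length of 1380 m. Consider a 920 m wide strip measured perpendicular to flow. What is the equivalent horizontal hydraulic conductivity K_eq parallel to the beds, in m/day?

Flow is parallel to layering, so each bed carries its own Darcy discharge and the transmissivities add.
Σ(K_i·b_i) = 52.5×1.44 + 28.7×11.4 + 0.00425×4.37 = 402.8 m²/day.
Total thickness b = 17.21 m, so K_eq = Σ(K_i·b_i)/b = 23.40 m/day.

23.4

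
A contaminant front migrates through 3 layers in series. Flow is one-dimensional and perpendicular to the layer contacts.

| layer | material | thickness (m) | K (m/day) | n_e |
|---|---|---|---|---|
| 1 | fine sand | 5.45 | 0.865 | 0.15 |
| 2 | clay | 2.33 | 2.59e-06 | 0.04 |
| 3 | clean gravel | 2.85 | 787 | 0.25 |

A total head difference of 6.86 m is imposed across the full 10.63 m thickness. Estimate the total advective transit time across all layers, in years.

With flow normal to the layers, continuity requires the same specific discharge q through every layer.
Σ(b_i/K_i) = 5.45/0.865 + 2.33/2.59e-06 + 2.85/787 = 8.996e+05 d.
q = Δh / Σ(b_i/K_i) = 6.86 / 8.996e+05 = 7.625e-06 m/day.
In each layer the seepage velocity is v_i = q/n_i, so the layer transit time is t_i = b_i·n_i / q:
  layer 1 (fine sand): t_1 = 5.45 × 0.15 / 7.625e-06 = 1.072e+05 d
  layer 2 (clay): t_2 = 2.33 × 0.04 / 7.625e-06 = 12222 d
  layer 3 (clean gravel): t_3 = 2.85 × 0.25 / 7.625e-06 = 93437 d
Total t = Σ t_i = 2.129e+05 days = 582.8 years.

583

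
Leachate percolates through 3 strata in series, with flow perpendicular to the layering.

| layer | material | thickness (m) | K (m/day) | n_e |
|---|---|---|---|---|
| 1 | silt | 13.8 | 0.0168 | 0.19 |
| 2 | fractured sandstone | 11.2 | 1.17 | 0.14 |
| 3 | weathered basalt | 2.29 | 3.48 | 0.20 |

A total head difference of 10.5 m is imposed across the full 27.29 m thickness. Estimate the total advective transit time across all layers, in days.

368

With flow normal to the layers, continuity requires the same specific discharge q through every layer.
Σ(b_i/K_i) = 13.8/0.0168 + 11.2/1.17 + 2.29/3.48 = 831.7 d.
q = Δh / Σ(b_i/K_i) = 10.5 / 831.7 = 0.01263 m/day.
In each layer the seepage velocity is v_i = q/n_i, so the layer transit time is t_i = b_i·n_i / q:
  layer 1 (silt): t_1 = 13.8 × 0.19 / 0.01263 = 207.7 d
  layer 2 (fractured sandstone): t_2 = 11.2 × 0.14 / 0.01263 = 124.2 d
  layer 3 (weathered basalt): t_3 = 2.29 × 0.20 / 0.01263 = 36.28 d
Total t = Σ t_i = 368.1 days.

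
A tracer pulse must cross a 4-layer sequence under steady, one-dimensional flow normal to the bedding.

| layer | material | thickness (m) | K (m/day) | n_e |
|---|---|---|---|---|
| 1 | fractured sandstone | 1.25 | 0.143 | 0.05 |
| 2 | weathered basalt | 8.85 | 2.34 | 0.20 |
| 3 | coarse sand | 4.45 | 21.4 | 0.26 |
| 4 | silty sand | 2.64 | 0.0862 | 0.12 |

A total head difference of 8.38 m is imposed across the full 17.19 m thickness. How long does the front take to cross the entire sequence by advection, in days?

17.1

With flow normal to the layers, continuity requires the same specific discharge q through every layer.
Σ(b_i/K_i) = 1.25/0.143 + 8.85/2.34 + 4.45/21.4 + 2.64/0.0862 = 43.36 d.
q = Δh / Σ(b_i/K_i) = 8.38 / 43.36 = 0.1933 m/day.
In each layer the seepage velocity is v_i = q/n_i, so the layer transit time is t_i = b_i·n_i / q:
  layer 1 (fractured sandstone): t_1 = 1.25 × 0.05 / 0.1933 = 0.3234 d
  layer 2 (weathered basalt): t_2 = 8.85 × 0.20 / 0.1933 = 9.158 d
  layer 3 (coarse sand): t_3 = 4.45 × 0.26 / 0.1933 = 5.986 d
  layer 4 (silty sand): t_4 = 2.64 × 0.12 / 0.1933 = 1.639 d
Total t = Σ t_i = 17.11 days.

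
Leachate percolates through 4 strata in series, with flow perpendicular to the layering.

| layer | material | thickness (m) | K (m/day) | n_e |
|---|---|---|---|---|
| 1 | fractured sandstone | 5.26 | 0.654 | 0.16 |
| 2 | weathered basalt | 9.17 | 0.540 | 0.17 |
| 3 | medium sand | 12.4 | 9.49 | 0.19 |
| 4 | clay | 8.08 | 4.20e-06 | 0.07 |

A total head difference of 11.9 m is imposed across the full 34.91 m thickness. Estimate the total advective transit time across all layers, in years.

2360

With flow normal to the layers, continuity requires the same specific discharge q through every layer.
Σ(b_i/K_i) = 5.26/0.654 + 9.17/0.540 + 12.4/9.49 + 8.08/4.20e-06 = 1.924e+06 d.
q = Δh / Σ(b_i/K_i) = 11.9 / 1.924e+06 = 6.186e-06 m/day.
In each layer the seepage velocity is v_i = q/n_i, so the layer transit time is t_i = b_i·n_i / q:
  layer 1 (fractured sandstone): t_1 = 5.26 × 0.16 / 6.186e-06 = 1.361e+05 d
  layer 2 (weathered basalt): t_2 = 9.17 × 0.17 / 6.186e-06 = 2.520e+05 d
  layer 3 (medium sand): t_3 = 12.4 × 0.19 / 6.186e-06 = 3.809e+05 d
  layer 4 (clay): t_4 = 8.08 × 0.07 / 6.186e-06 = 91439 d
Total t = Σ t_i = 8.604e+05 days = 2356 years.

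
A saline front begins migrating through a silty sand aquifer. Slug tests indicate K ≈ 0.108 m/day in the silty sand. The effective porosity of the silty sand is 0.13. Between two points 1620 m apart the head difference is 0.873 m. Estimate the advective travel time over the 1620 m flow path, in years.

Hydraulic gradient i = Δh / L = 0.873 / 1620 = 0.0005389.
Darcy flux q = K · i = 0.1080 × 0.0005389 = 5.820e-05 m/day.
Seepage velocity v = q / n_e = 5.820e-05 / 0.13 = 0.0004477 m/day.
Travel time t = L / v = 1620 / 0.0004477 = 3.619e+06 days = 9907 years.

9910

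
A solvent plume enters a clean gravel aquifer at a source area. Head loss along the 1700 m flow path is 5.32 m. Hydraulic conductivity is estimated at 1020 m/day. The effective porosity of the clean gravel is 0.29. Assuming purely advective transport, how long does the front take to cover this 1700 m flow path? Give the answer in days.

154

Hydraulic gradient i = Δh / L = 5.32 / 1700 = 0.003129.
Darcy flux q = K · i = 1020 × 0.003129 = 3.192 m/day.
Seepage velocity v = q / n_e = 3.192 / 0.29 = 11.01 m/day.
Travel time t = L / v = 1700 / 11.01 = 154.4 days.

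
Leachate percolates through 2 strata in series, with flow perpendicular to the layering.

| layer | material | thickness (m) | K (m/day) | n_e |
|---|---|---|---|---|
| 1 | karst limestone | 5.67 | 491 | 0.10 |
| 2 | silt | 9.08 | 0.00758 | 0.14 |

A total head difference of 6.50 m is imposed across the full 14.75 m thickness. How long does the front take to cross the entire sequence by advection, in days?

339

With flow normal to the layers, continuity requires the same specific discharge q through every layer.
Σ(b_i/K_i) = 5.67/491 + 9.08/0.00758 = 1198 d.
q = Δh / Σ(b_i/K_i) = 6.50 / 1198 = 0.005426 m/day.
In each layer the seepage velocity is v_i = q/n_i, so the layer transit time is t_i = b_i·n_i / q:
  layer 1 (karst limestone): t_1 = 5.67 × 0.10 / 0.005426 = 104.5 d
  layer 2 (silt): t_2 = 9.08 × 0.14 / 0.005426 = 234.3 d
Total t = Σ t_i = 338.8 days.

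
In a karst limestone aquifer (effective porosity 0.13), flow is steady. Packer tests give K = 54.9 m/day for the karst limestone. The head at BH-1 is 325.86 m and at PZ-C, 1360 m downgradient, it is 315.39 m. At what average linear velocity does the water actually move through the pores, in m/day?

3.25

Hydraulic gradient i = (325.86 − 315.39) / 1360 = 10.47 / 1360 = 0.007699.
Darcy flux q = K · i = 54.90 × 0.007699 = 0.4226 m/day.
Seepage velocity v = q / n_e = 0.4226 / 0.13 = 3.251 m/day.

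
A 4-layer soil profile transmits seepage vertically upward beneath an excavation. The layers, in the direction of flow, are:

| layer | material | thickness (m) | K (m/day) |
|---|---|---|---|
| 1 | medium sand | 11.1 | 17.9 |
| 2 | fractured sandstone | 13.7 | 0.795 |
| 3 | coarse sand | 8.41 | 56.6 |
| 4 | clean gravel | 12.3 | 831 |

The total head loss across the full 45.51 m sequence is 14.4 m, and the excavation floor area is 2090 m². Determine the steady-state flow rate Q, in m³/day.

Flow is perpendicular to layering, so the layers act in series and the equivalent K is the thickness-weighted harmonic mean.
Total thickness L = 11.1 + 13.7 + 8.41 + 12.3 = 45.51 m.
Σ(b_i/K_i) = 11.1/17.9 + 13.7/0.795 + 8.41/56.6 + 12.3/831 = 18.02 d.
K_eq = L / Σ(b_i/K_i) = 45.51 / 18.02 = 2.526 m/day.
Q = K_eq · A · (Δh/L) = 2.526 × 2090 × (14.4/45.51) = 1670 m³/day.

1670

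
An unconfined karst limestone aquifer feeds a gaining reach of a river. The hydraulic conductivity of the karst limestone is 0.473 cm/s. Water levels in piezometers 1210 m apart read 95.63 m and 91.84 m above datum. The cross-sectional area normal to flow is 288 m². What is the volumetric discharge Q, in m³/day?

369

Convert K: 0.473 cm/s × 864 = 408.7 m/day.
Hydraulic gradient i = (95.63 − 91.84) / 1210 = 3.79 / 1210 = 0.003132.
Darcy's law: Q = K · A · i = 408.7 × 288.0 × 0.003132 = 368.7 m³/day.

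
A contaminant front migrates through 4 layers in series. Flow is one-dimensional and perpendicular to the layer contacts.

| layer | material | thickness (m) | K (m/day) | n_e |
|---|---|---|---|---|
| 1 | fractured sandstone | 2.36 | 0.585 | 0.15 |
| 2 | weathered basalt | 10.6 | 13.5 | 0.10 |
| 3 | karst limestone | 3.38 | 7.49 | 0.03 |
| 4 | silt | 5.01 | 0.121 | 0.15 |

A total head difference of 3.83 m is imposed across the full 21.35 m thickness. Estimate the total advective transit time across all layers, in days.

27.6

With flow normal to the layers, continuity requires the same specific discharge q through every layer.
Σ(b_i/K_i) = 2.36/0.585 + 10.6/13.5 + 3.38/7.49 + 5.01/0.121 = 46.68 d.
q = Δh / Σ(b_i/K_i) = 3.83 / 46.68 = 0.08206 m/day.
In each layer the seepage velocity is v_i = q/n_i, so the layer transit time is t_i = b_i·n_i / q:
  layer 1 (fractured sandstone): t_1 = 2.36 × 0.15 / 0.08206 = 4.314 d
  layer 2 (weathered basalt): t_2 = 10.6 × 0.10 / 0.08206 = 12.92 d
  layer 3 (karst limestone): t_3 = 3.38 × 0.03 / 0.08206 = 1.236 d
  layer 4 (silt): t_4 = 5.01 × 0.15 / 0.08206 = 9.158 d
Total t = Σ t_i = 27.63 days.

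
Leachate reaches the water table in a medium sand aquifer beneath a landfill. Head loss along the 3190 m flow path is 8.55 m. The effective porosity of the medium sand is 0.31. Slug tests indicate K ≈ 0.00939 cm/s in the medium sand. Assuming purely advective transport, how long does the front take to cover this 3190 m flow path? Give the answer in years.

125

Convert K: 0.00939 cm/s × 864 = 8.113 m/day.
Hydraulic gradient i = Δh / L = 8.55 / 3190 = 0.002680.
Darcy flux q = K · i = 8.113 × 0.002680 = 0.02174 m/day.
Seepage velocity v = q / n_e = 0.02174 / 0.31 = 0.07014 m/day.
Travel time t = L / v = 3190 / 0.07014 = 45478 days = 124.5 years.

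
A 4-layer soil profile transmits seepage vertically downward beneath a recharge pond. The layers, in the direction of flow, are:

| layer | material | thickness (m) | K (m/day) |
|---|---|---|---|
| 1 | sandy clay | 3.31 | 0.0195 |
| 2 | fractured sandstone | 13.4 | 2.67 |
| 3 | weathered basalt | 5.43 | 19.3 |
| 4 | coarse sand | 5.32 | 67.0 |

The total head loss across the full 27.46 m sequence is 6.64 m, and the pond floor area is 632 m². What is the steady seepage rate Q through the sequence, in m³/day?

24.0

Flow is perpendicular to layering, so the layers act in series and the equivalent K is the thickness-weighted harmonic mean.
Total thickness L = 3.31 + 13.4 + 5.43 + 5.32 = 27.46 m.
Σ(b_i/K_i) = 3.31/0.0195 + 13.4/2.67 + 5.43/19.3 + 5.32/67.0 = 175.1 d.
K_eq = L / Σ(b_i/K_i) = 27.46 / 175.1 = 0.1568 m/day.
Q = K_eq · A · (Δh/L) = 0.1568 × 632 × (6.64/27.46) = 23.96 m³/day.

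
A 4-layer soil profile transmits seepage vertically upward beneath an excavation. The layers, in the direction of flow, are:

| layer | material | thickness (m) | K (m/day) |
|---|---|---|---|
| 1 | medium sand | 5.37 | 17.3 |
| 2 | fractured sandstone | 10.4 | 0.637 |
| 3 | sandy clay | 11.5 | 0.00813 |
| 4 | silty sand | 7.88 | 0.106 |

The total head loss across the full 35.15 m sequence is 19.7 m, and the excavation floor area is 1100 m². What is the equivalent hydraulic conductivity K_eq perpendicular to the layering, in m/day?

0.0233

Flow is perpendicular to layering, so the layers act in series and the equivalent K is the thickness-weighted harmonic mean.
Total thickness L = 5.37 + 10.4 + 11.5 + 7.88 = 35.15 m.
Σ(b_i/K_i) = 5.37/17.3 + 10.4/0.637 + 11.5/0.00813 + 7.88/0.106 = 1505 d.
K_eq = L / Σ(b_i/K_i) = 35.15 / 1505 = 0.02335 m/day.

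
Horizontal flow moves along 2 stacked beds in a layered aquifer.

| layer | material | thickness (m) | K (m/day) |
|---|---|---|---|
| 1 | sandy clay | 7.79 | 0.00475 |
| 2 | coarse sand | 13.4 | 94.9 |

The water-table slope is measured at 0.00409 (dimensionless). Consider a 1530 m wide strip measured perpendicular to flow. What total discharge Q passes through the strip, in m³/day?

7960

Flow is parallel to layering, so each bed carries its own Darcy discharge and the transmissivities add.
Σ(K_i·b_i) = 0.00475×7.79 + 94.9×13.4 = 1272 m²/day.
Hydraulic gradient i = 0.00409.
Q = Σ(K_i·b_i) · W · i = 1272 × 1530 × 0.004090 = 7958 m³/day.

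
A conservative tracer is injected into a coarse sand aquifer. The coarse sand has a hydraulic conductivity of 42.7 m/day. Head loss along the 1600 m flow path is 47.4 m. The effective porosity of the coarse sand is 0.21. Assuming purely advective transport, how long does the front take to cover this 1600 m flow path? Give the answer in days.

266

Hydraulic gradient i = Δh / L = 47.4 / 1600 = 0.02962.
Darcy flux q = K · i = 42.70 × 0.02962 = 1.265 m/day.
Seepage velocity v = q / n_e = 1.265 / 0.21 = 6.024 m/day.
Travel time t = L / v = 1600 / 6.024 = 265.6 days.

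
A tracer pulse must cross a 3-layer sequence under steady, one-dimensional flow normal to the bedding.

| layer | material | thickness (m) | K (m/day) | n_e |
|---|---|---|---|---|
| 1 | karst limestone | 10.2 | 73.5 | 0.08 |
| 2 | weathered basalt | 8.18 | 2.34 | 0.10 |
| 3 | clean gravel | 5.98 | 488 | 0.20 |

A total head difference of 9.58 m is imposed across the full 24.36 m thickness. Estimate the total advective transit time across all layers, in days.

1.08

With flow normal to the layers, continuity requires the same specific discharge q through every layer.
Σ(b_i/K_i) = 10.2/73.5 + 8.18/2.34 + 5.98/488 = 3.647 d.
q = Δh / Σ(b_i/K_i) = 9.58 / 3.647 = 2.627 m/day.
In each layer the seepage velocity is v_i = q/n_i, so the layer transit time is t_i = b_i·n_i / q:
  layer 1 (karst limestone): t_1 = 10.2 × 0.08 / 2.627 = 0.3106 d
  layer 2 (weathered basalt): t_2 = 8.18 × 0.10 / 2.627 = 0.3114 d
  layer 3 (clean gravel): t_3 = 5.98 × 0.20 / 2.627 = 0.4553 d
Total t = Σ t_i = 1.077 days.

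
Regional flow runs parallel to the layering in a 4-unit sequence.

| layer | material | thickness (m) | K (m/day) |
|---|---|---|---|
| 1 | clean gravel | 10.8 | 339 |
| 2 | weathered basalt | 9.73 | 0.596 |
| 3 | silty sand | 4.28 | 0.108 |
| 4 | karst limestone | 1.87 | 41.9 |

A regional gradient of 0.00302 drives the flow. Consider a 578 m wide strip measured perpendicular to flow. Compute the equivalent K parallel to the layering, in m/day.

140

Flow is parallel to layering, so each bed carries its own Darcy discharge and the transmissivities add.
Σ(K_i·b_i) = 339×10.8 + 0.596×9.73 + 0.108×4.28 + 41.9×1.87 = 3746 m²/day.
Total thickness b = 26.68 m, so K_eq = Σ(K_i·b_i)/b = 140.4 m/day.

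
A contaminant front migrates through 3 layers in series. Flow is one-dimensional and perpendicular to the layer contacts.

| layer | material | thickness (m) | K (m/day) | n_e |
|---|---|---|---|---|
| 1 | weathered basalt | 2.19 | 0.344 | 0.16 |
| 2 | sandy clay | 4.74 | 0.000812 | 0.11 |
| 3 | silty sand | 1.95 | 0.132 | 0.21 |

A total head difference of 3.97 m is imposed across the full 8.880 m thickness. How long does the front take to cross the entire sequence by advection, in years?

With flow normal to the layers, continuity requires the same specific discharge q through every layer.
Σ(b_i/K_i) = 2.19/0.344 + 4.74/0.000812 + 1.95/0.132 = 5859 d.
q = Δh / Σ(b_i/K_i) = 3.97 / 5859 = 0.0006776 m/day.
In each layer the seepage velocity is v_i = q/n_i, so the layer transit time is t_i = b_i·n_i / q:
  layer 1 (weathered basalt): t_1 = 2.19 × 0.16 / 0.0006776 = 517.1 d
  layer 2 (sandy clay): t_2 = 4.74 × 0.11 / 0.0006776 = 769.4 d
  layer 3 (silty sand): t_3 = 1.95 × 0.21 / 0.0006776 = 604.3 d
Total t = Σ t_i = 1891 days = 5.177 years.

5.18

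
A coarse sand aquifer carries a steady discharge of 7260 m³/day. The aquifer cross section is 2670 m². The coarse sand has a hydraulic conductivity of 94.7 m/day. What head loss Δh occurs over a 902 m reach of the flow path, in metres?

From Q = K·A·i, i = Q / (K·A) = 7260 / (94.70 × 2670) = 0.02871.
Head loss Δh = i · L = 0.02871 × 902 = 25.90 m.

25.9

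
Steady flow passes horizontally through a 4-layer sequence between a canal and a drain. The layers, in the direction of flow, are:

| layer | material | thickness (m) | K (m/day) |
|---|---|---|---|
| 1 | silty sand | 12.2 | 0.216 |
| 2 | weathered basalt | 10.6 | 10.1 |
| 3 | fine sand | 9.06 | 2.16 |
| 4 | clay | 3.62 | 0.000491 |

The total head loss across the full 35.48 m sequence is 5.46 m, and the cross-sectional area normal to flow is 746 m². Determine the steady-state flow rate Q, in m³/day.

0.548

Flow is perpendicular to layering, so the layers act in series and the equivalent K is the thickness-weighted harmonic mean.
Total thickness L = 12.2 + 10.6 + 9.06 + 3.62 = 35.48 m.
Σ(b_i/K_i) = 12.2/0.216 + 10.6/10.1 + 9.06/2.16 + 3.62/0.000491 = 7434 d.
K_eq = L / Σ(b_i/K_i) = 35.48 / 7434 = 0.004772 m/day.
Q = K_eq · A · (Δh/L) = 0.004772 × 746 × (5.46/35.48) = 0.5479 m³/day.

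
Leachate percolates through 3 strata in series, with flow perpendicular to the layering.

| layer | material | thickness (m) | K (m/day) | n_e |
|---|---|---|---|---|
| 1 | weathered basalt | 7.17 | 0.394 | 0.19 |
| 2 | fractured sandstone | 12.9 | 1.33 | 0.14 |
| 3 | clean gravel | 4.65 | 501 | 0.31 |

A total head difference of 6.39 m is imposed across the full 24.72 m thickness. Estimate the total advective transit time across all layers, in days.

20.1

With flow normal to the layers, continuity requires the same specific discharge q through every layer.
Σ(b_i/K_i) = 7.17/0.394 + 12.9/1.33 + 4.65/501 = 27.91 d.
q = Δh / Σ(b_i/K_i) = 6.39 / 27.91 = 0.2290 m/day.
In each layer the seepage velocity is v_i = q/n_i, so the layer transit time is t_i = b_i·n_i / q:
  layer 1 (weathered basalt): t_1 = 7.17 × 0.19 / 0.2290 = 5.949 d
  layer 2 (fractured sandstone): t_2 = 12.9 × 0.14 / 0.2290 = 7.887 d
  layer 3 (clean gravel): t_3 = 4.65 × 0.31 / 0.2290 = 6.295 d
Total t = Σ t_i = 20.13 days.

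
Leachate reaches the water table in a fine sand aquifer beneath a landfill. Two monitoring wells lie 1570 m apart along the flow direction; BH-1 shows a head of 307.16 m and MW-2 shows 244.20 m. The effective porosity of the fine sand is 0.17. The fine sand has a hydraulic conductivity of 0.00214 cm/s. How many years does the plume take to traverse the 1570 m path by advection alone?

9.86

Convert K: 0.00214 cm/s × 864 = 1.849 m/day.
Hydraulic gradient i = (307.16 − 244.20) / 1570 = 62.96 / 1570 = 0.04010.
Darcy flux q = K · i = 1.849 × 0.04010 = 0.07415 m/day.
Seepage velocity v = q / n_e = 0.07415 / 0.17 = 0.4362 m/day.
Travel time t = L / v = 1570 / 0.4362 = 3600 days = 9.855 years.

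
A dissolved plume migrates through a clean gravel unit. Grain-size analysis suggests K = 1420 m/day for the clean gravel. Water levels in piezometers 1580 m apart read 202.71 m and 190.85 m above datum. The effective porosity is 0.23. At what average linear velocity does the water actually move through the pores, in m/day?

46.3

Hydraulic gradient i = (202.71 − 190.85) / 1580 = 11.86 / 1580 = 0.007506.
Darcy flux q = K · i = 1420 × 0.007506 = 10.66 m/day.
Seepage velocity v = q / n_e = 10.66 / 0.23 = 46.34 m/day.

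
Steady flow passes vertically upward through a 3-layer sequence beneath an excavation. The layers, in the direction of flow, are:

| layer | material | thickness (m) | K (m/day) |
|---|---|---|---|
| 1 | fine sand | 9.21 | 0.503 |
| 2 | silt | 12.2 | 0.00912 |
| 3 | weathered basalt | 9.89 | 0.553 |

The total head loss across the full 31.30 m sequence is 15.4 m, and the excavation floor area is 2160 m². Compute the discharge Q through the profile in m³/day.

Flow is perpendicular to layering, so the layers act in series and the equivalent K is the thickness-weighted harmonic mean.
Total thickness L = 9.21 + 12.2 + 9.89 = 31.30 m.
Σ(b_i/K_i) = 9.21/0.503 + 12.2/0.00912 + 9.89/0.553 = 1374 d.
K_eq = L / Σ(b_i/K_i) = 31.30 / 1374 = 0.02278 m/day.
Q = K_eq · A · (Δh/L) = 0.02278 × 2160 × (15.4/31.30) = 24.21 m³/day.

24.2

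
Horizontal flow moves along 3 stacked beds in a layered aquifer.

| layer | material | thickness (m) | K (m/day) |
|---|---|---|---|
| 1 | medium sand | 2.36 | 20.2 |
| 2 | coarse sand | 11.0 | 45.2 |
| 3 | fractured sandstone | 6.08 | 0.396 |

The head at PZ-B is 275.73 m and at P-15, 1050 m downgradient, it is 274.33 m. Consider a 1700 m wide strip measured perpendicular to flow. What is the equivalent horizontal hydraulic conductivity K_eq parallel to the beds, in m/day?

28.2

Flow is parallel to layering, so each bed carries its own Darcy discharge and the transmissivities add.
Σ(K_i·b_i) = 20.2×2.36 + 45.2×11.0 + 0.396×6.08 = 547.3 m²/day.
Total thickness b = 19.44 m, so K_eq = Σ(K_i·b_i)/b = 28.15 m/day.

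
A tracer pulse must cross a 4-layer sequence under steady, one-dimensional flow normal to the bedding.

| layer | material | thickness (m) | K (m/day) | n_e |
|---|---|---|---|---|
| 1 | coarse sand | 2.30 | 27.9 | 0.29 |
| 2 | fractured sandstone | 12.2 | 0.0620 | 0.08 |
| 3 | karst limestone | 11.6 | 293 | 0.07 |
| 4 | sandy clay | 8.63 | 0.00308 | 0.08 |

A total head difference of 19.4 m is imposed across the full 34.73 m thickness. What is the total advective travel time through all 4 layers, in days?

486

With flow normal to the layers, continuity requires the same specific discharge q through every layer.
Σ(b_i/K_i) = 2.30/27.9 + 12.2/0.0620 + 11.6/293 + 8.63/0.00308 = 2999 d.
q = Δh / Σ(b_i/K_i) = 19.4 / 2999 = 0.006469 m/day.
In each layer the seepage velocity is v_i = q/n_i, so the layer transit time is t_i = b_i·n_i / q:
  layer 1 (coarse sand): t_1 = 2.30 × 0.29 / 0.006469 = 103.1 d
  layer 2 (fractured sandstone): t_2 = 12.2 × 0.08 / 0.006469 = 150.9 d
  layer 3 (karst limestone): t_3 = 11.6 × 0.07 / 0.006469 = 125.5 d
  layer 4 (sandy clay): t_4 = 8.63 × 0.08 / 0.006469 = 106.7 d
Total t = Σ t_i = 486.2 days.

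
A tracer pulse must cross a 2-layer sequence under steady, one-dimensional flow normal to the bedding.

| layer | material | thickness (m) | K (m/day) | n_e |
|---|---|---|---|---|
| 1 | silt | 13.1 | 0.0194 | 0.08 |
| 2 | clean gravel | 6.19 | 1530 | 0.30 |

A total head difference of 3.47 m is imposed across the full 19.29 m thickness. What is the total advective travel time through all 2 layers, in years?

1.55

With flow normal to the layers, continuity requires the same specific discharge q through every layer.
Σ(b_i/K_i) = 13.1/0.0194 + 6.19/1530 = 675.3 d.
q = Δh / Σ(b_i/K_i) = 3.47 / 675.3 = 0.005139 m/day.
In each layer the seepage velocity is v_i = q/n_i, so the layer transit time is t_i = b_i·n_i / q:
  layer 1 (silt): t_1 = 13.1 × 0.08 / 0.005139 = 203.9 d
  layer 2 (clean gravel): t_2 = 6.19 × 0.30 / 0.005139 = 361.4 d
Total t = Σ t_i = 565.3 days = 1.548 years.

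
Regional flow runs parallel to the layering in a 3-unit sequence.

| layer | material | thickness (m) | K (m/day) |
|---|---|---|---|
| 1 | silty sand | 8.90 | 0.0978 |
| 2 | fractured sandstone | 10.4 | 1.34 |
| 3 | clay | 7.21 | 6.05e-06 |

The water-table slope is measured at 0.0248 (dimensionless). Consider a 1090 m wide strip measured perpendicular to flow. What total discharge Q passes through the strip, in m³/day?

400

Flow is parallel to layering, so each bed carries its own Darcy discharge and the transmissivities add.
Σ(K_i·b_i) = 0.0978×8.90 + 1.34×10.4 + 6.05e-06×7.21 = 14.81 m²/day.
Hydraulic gradient i = 0.0248.
Q = Σ(K_i·b_i) · W · i = 14.81 × 1090 × 0.02480 = 400.2 m³/day.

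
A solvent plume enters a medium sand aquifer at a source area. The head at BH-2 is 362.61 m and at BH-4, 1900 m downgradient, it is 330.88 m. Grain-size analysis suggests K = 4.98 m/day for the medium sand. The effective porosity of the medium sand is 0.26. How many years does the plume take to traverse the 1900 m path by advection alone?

16.3

Hydraulic gradient i = (362.61 − 330.88) / 1900 = 31.73 / 1900 = 0.01670.
Darcy flux q = K · i = 4.980 × 0.01670 = 0.08317 m/day.
Seepage velocity v = q / n_e = 0.08317 / 0.26 = 0.3199 m/day.
Travel time t = L / v = 1900 / 0.3199 = 5940 days = 16.26 years.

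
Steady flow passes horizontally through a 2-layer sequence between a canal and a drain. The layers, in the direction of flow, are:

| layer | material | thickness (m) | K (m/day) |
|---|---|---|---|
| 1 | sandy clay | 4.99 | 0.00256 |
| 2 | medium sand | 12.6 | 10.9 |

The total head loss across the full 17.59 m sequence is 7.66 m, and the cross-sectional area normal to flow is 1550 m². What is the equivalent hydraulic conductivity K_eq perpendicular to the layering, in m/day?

Flow is perpendicular to layering, so the layers act in series and the equivalent K is the thickness-weighted harmonic mean.
Total thickness L = 4.99 + 12.6 = 17.59 m.
Σ(b_i/K_i) = 4.99/0.00256 + 12.6/10.9 = 1950 d.
K_eq = L / Σ(b_i/K_i) = 17.59 / 1950 = 0.009019 m/day.

0.00902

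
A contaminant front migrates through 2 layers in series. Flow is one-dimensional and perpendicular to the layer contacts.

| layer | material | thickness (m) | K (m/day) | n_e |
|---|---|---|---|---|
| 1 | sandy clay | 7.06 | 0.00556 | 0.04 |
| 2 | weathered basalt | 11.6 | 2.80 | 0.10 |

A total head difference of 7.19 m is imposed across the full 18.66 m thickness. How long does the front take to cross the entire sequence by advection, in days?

With flow normal to the layers, continuity requires the same specific discharge q through every layer.
Σ(b_i/K_i) = 7.06/0.00556 + 11.6/2.80 = 1274 d.
q = Δh / Σ(b_i/K_i) = 7.19 / 1274 = 0.005644 m/day.
In each layer the seepage velocity is v_i = q/n_i, so the layer transit time is t_i = b_i·n_i / q:
  layer 1 (sandy clay): t_1 = 7.06 × 0.04 / 0.005644 = 50.04 d
  layer 2 (weathered basalt): t_2 = 11.6 × 0.10 / 0.005644 = 205.5 d
Total t = Σ t_i = 255.6 days.

256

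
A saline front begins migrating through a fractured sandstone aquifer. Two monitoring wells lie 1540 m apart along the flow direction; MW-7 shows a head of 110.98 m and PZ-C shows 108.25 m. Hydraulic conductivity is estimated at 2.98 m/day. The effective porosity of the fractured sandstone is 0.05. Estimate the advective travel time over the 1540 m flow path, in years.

Hydraulic gradient i = (110.98 − 108.25) / 1540 = 2.73 / 1540 = 0.001773.
Darcy flux q = K · i = 2.980 × 0.001773 = 0.005283 m/day.
Seepage velocity v = q / n_e = 0.005283 / 0.05 = 0.1057 m/day.
Travel time t = L / v = 1540 / 0.1057 = 14576 days = 39.91 years.

39.9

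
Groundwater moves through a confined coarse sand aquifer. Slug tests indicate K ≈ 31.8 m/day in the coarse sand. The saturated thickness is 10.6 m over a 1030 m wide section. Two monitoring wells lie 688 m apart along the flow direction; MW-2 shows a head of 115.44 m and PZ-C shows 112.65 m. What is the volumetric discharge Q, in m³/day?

Cross-sectional area A = 1030 × 10.6 = 10918 m².
Hydraulic gradient i = (115.44 − 112.65) / 688 = 2.79 / 688 = 0.004055.
Darcy's law: Q = K · A · i = 31.80 × 10918 × 0.004055 = 1408 m³/day.

1410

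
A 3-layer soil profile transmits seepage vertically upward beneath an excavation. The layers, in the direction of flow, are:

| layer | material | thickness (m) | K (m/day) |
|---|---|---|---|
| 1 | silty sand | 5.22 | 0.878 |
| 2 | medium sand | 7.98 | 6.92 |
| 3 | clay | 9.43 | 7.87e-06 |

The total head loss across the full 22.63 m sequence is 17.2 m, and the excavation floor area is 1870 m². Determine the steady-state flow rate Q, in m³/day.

Flow is perpendicular to layering, so the layers act in series and the equivalent K is the thickness-weighted harmonic mean.
Total thickness L = 5.22 + 7.98 + 9.43 = 22.63 m.
Σ(b_i/K_i) = 5.22/0.878 + 7.98/6.92 + 9.43/7.87e-06 = 1.198e+06 d.
K_eq = L / Σ(b_i/K_i) = 22.63 / 1.198e+06 = 1.889e-05 m/day.
Q = K_eq · A · (Δh/L) = 1.889e-05 × 1870 × (17.2/22.63) = 0.02684 m³/day.

0.0268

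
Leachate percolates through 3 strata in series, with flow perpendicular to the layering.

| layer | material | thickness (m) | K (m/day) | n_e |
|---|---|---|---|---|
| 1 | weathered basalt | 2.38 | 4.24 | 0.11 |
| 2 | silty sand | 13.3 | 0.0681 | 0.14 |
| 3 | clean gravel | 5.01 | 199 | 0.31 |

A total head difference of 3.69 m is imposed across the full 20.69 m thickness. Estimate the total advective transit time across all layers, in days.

With flow normal to the layers, continuity requires the same specific discharge q through every layer.
Σ(b_i/K_i) = 2.38/4.24 + 13.3/0.0681 + 5.01/199 = 195.9 d.
q = Δh / Σ(b_i/K_i) = 3.69 / 195.9 = 0.01884 m/day.
In each layer the seepage velocity is v_i = q/n_i, so the layer transit time is t_i = b_i·n_i / q:
  layer 1 (weathered basalt): t_1 = 2.38 × 0.11 / 0.01884 = 13.90 d
  layer 2 (silty sand): t_2 = 13.3 × 0.14 / 0.01884 = 98.85 d
  layer 3 (clean gravel): t_3 = 5.01 × 0.31 / 0.01884 = 82.45 d
Total t = Σ t_i = 195.2 days.

195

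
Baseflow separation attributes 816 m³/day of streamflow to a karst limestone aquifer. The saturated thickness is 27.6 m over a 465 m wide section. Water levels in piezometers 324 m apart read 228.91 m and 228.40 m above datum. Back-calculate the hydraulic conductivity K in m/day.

40.4

Cross-sectional area A = 465 × 27.6 = 12834 m².
Hydraulic gradient i = (228.91 − 228.40) / 324 = 0.51 / 324 = 0.001574.
From Q = K·A·i, K = Q / (A·i) = 816 / (12834 × 0.001574) = 40.39 m/day.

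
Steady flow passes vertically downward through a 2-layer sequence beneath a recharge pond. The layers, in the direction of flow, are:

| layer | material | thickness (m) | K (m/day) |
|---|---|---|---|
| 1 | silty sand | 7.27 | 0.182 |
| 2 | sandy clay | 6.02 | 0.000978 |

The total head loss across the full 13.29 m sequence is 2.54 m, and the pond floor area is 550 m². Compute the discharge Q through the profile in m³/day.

0.225

Flow is perpendicular to layering, so the layers act in series and the equivalent K is the thickness-weighted harmonic mean.
Total thickness L = 7.27 + 6.02 = 13.29 m.
Σ(b_i/K_i) = 7.27/0.182 + 6.02/0.000978 = 6195 d.
K_eq = L / Σ(b_i/K_i) = 13.29 / 6195 = 0.002145 m/day.
Q = K_eq · A · (Δh/L) = 0.002145 × 550 × (2.54/13.29) = 0.2255 m³/day.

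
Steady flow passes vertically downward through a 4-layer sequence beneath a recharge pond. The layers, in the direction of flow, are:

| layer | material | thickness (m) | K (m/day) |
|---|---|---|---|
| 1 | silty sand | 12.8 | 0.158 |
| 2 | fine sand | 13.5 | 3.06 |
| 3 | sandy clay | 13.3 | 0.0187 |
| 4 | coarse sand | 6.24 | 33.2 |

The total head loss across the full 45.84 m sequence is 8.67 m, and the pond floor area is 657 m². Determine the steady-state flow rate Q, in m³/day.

7.15

Flow is perpendicular to layering, so the layers act in series and the equivalent K is the thickness-weighted harmonic mean.
Total thickness L = 12.8 + 13.5 + 13.3 + 6.24 = 45.84 m.
Σ(b_i/K_i) = 12.8/0.158 + 13.5/3.06 + 13.3/0.0187 + 6.24/33.2 = 796.8 d.
K_eq = L / Σ(b_i/K_i) = 45.84 / 796.8 = 0.05753 m/day.
Q = K_eq · A · (Δh/L) = 0.05753 × 657 × (8.67/45.84) = 7.148 m³/day.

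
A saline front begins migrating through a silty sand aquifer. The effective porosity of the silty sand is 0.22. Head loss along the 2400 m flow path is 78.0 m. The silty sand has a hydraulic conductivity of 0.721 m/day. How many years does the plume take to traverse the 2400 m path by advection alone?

Hydraulic gradient i = Δh / L = 78.0 / 2400 = 0.03250.
Darcy flux q = K · i = 0.7210 × 0.03250 = 0.02343 m/day.
Seepage velocity v = q / n_e = 0.02343 / 0.22 = 0.1065 m/day.
Travel time t = L / v = 2400 / 0.1065 = 22533 days = 61.69 years.

61.7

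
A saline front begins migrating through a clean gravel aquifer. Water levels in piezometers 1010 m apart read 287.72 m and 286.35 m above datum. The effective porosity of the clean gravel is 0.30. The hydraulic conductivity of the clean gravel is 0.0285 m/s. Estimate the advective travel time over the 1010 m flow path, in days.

Convert K: 0.0285 m/s × 86400 = 2462 m/day.
Hydraulic gradient i = (287.72 − 286.35) / 1010 = 1.37 / 1010 = 0.001356.
Darcy flux q = K · i = 2462 × 0.001356 = 3.340 m/day.
Seepage velocity v = q / n_e = 3.340 / 0.30 = 11.13 m/day.
Travel time t = L / v = 1010 / 11.13 = 90.72 days.

90.7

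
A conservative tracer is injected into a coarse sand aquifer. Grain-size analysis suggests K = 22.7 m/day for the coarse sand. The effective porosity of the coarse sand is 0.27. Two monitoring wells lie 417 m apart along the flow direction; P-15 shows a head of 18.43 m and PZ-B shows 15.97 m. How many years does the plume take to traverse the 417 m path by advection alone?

Hydraulic gradient i = (18.43 − 15.97) / 417 = 2.46 / 417 = 0.005899.
Darcy flux q = K · i = 22.70 × 0.005899 = 0.1339 m/day.
Seepage velocity v = q / n_e = 0.1339 / 0.27 = 0.4960 m/day.
Travel time t = L / v = 417 / 0.4960 = 840.8 days = 2.302 years.

2.30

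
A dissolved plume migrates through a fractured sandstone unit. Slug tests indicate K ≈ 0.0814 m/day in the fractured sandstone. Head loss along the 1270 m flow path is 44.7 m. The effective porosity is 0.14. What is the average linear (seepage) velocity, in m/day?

Hydraulic gradient i = Δh / L = 44.7 / 1270 = 0.03520.
Darcy flux q = K · i = 0.08140 × 0.03520 = 0.002865 m/day.
Seepage velocity v = q / n_e = 0.002865 / 0.14 = 0.02046 m/day.

0.0205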